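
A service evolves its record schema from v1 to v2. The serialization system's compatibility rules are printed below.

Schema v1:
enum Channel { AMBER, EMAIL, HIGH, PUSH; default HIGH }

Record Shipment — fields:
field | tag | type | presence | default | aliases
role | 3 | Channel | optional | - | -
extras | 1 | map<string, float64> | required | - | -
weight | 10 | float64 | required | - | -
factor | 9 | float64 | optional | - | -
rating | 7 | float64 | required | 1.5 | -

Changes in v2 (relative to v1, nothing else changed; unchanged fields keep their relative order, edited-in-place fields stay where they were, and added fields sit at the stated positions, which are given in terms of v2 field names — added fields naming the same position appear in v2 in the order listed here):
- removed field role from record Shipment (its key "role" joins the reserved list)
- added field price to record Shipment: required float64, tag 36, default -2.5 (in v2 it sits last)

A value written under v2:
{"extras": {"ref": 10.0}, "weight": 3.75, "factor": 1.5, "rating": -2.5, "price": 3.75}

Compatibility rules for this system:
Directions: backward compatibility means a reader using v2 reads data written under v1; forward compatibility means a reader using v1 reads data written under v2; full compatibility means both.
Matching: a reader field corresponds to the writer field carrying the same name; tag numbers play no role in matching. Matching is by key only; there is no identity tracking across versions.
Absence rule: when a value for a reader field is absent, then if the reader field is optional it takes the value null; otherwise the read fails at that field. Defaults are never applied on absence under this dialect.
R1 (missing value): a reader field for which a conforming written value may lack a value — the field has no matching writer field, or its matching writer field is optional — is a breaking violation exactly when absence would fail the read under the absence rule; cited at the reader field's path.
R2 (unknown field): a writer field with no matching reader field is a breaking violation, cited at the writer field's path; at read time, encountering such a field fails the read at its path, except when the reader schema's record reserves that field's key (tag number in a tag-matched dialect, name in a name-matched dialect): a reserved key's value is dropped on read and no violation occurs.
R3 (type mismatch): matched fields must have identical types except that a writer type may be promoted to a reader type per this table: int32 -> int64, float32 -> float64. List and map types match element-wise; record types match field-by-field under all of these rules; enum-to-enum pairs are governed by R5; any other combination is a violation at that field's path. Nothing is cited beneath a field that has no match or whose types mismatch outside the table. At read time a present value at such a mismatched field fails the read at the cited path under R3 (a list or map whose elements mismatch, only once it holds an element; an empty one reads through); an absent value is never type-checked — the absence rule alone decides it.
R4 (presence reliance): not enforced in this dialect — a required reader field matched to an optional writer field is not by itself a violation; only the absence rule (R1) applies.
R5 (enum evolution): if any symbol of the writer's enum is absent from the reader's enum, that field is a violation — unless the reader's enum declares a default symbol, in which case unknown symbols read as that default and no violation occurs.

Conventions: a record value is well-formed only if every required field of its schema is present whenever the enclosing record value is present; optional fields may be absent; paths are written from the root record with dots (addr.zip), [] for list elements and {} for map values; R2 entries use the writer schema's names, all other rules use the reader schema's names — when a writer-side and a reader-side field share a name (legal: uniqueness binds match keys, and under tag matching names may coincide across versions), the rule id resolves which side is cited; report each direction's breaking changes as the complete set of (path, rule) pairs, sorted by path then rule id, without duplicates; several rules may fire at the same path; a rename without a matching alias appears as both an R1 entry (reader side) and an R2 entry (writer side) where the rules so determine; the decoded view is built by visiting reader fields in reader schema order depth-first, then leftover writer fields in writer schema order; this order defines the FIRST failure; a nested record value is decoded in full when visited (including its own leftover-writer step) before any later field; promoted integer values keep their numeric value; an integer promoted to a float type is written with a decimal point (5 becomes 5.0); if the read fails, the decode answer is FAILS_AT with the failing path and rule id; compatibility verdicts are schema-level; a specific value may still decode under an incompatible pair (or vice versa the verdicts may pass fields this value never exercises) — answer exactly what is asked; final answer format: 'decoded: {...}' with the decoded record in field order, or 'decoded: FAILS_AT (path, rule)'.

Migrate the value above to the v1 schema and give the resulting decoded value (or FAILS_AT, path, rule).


the writer's type comes first in each Shipment pair
decode walk for Shipment under reader schema v1:
  role := null (not supplied -> null)
  extras := {"ref": 10.0}
  weight := 3.75
  factor := 1.5
  rating := -2.5
  read fails at price under R2 (unknown field)
  => FAILS_AT (price, R2)
the rest of the Shipment diff is inert for this question:
  removed field role from record Shipment (its key "role" joins the reserved list) -> no rule fires on it and the decoded Shipment view is identical with or without it

decoded: FAILS_AT (price, R2)


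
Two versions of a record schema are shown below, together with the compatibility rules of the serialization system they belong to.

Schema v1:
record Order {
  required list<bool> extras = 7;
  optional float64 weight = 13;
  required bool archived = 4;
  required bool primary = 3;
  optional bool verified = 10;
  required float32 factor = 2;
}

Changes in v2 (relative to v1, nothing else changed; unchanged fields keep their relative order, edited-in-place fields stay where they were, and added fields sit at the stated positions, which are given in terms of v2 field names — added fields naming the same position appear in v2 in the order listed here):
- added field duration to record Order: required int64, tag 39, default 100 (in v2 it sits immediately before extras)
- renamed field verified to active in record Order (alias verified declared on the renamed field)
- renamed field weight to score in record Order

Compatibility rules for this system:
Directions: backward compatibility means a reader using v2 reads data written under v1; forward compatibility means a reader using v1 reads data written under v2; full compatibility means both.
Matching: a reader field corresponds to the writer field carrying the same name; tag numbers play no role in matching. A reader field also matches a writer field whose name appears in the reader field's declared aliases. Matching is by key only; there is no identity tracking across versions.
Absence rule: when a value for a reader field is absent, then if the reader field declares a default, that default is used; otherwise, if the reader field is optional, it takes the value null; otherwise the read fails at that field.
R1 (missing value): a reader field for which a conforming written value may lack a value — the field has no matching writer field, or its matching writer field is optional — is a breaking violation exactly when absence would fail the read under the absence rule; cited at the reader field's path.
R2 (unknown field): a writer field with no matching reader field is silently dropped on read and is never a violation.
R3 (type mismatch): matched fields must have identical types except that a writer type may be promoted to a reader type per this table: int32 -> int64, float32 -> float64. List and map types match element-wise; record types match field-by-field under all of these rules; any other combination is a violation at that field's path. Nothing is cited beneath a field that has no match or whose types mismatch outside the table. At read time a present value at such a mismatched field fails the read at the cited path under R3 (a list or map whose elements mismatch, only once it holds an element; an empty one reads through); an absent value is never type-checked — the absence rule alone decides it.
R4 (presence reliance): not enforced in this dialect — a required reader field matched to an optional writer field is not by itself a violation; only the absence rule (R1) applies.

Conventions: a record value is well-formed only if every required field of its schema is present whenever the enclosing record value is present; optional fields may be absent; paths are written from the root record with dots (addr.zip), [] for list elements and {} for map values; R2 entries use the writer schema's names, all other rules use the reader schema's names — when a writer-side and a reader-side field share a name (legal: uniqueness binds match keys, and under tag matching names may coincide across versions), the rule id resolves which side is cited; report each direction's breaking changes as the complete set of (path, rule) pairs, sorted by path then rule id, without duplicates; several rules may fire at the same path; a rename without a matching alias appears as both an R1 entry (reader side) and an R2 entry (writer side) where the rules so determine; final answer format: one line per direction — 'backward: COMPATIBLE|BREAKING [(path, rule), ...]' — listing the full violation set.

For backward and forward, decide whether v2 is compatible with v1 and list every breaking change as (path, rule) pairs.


each type pair in Order: writer, then reader
backward pass over Order, reader schema v2, writer schema v1:
  duration: no writer-side match
  extras: paired with writer extras (list<bool> -> list<bool>; writer required)
  score: no writer-side match
  archived: paired with writer archived (bool -> bool; writer required)
  primary: paired with writer primary (bool -> bool; writer required)
  active: paired with writer verified (bool -> bool; writer optional)
  factor: paired with writer factor (float32 -> float32; writer required)
  leftover writer field: weight
  => no violations; backward on Order: COMPATIBLE
forward pass over Order, reader schema v1, writer schema v2:
  extras: paired with writer extras (list<bool> -> list<bool>; writer required)
  weight: no writer-side match
  archived: paired with writer archived (bool -> bool; writer required)
  primary: paired with writer primary (bool -> bool; writer required)
  verified: no writer-side match
  factor: paired with writer factor (float32 -> float32; writer required)
  leftover writer field: duration
  leftover writer field: score
  leftover writer field: active
  => no violations; forward on Order: COMPATIBLE

backward: COMPATIBLE []; forward: COMPATIBLE []


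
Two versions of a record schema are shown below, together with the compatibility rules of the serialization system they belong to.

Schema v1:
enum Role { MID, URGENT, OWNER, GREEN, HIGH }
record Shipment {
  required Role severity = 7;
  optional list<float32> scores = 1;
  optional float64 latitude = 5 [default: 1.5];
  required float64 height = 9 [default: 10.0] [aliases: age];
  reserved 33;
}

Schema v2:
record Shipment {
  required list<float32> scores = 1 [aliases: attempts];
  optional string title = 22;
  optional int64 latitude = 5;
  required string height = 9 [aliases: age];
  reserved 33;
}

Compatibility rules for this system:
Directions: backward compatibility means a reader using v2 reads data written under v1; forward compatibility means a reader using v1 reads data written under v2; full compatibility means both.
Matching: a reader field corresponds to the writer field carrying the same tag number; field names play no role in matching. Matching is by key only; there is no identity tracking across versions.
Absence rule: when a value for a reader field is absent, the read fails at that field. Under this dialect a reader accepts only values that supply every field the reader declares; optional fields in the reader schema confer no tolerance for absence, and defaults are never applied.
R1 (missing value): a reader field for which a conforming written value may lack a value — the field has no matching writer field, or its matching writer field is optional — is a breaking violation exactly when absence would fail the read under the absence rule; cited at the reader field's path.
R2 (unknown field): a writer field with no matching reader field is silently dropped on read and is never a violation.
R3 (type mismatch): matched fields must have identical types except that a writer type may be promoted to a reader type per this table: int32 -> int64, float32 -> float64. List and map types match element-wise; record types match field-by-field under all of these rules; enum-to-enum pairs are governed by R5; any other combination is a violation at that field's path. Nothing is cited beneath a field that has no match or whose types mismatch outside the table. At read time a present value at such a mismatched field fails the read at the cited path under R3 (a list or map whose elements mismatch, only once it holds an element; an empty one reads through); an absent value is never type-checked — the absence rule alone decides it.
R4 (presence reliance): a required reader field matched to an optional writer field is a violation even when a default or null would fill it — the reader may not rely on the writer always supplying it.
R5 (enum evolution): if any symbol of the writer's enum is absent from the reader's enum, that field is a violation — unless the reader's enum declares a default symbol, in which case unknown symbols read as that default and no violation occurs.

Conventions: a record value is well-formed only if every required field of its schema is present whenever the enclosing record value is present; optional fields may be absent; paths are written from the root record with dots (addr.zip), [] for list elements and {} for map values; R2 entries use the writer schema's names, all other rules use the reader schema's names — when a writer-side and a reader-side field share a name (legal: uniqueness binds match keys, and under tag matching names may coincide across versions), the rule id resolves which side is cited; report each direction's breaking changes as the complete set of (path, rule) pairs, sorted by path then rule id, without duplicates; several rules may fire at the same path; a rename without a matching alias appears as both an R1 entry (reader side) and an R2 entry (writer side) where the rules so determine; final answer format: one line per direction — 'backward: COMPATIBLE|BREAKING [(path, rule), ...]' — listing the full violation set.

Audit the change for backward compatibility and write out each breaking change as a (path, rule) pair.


arrows below run writer -> reader for Shipment
backward analysis of Shipment with v2 as reader and v1 as writer:
  scores: paired with writer scores (list<float32> -> list<float32>; writer optional)
  title: no writer-side match
  latitude: paired with writer latitude (float64 -> int64; writer optional)
  height: paired with writer height (float64 -> string; writer required)
  writer severity: unknown to reader
  rule R3 violated at height
  rule R1 violated at latitude
  rule R3 violated at latitude
  rule R1 violated at scores
  rule R4 violated at scores
  rule R1 violated at title
  backward on Shipment therefore BREAKING (6)
ruling out the remaining Shipment differences:
  removed field severity from record Shipment -> its effect on Shipment is confined to the forward direction, not asked

backward: BREAKING [(height, R3), (latitude, R1), (latitude, R3), (scores, R1), (scores, R4), (title, R1)]


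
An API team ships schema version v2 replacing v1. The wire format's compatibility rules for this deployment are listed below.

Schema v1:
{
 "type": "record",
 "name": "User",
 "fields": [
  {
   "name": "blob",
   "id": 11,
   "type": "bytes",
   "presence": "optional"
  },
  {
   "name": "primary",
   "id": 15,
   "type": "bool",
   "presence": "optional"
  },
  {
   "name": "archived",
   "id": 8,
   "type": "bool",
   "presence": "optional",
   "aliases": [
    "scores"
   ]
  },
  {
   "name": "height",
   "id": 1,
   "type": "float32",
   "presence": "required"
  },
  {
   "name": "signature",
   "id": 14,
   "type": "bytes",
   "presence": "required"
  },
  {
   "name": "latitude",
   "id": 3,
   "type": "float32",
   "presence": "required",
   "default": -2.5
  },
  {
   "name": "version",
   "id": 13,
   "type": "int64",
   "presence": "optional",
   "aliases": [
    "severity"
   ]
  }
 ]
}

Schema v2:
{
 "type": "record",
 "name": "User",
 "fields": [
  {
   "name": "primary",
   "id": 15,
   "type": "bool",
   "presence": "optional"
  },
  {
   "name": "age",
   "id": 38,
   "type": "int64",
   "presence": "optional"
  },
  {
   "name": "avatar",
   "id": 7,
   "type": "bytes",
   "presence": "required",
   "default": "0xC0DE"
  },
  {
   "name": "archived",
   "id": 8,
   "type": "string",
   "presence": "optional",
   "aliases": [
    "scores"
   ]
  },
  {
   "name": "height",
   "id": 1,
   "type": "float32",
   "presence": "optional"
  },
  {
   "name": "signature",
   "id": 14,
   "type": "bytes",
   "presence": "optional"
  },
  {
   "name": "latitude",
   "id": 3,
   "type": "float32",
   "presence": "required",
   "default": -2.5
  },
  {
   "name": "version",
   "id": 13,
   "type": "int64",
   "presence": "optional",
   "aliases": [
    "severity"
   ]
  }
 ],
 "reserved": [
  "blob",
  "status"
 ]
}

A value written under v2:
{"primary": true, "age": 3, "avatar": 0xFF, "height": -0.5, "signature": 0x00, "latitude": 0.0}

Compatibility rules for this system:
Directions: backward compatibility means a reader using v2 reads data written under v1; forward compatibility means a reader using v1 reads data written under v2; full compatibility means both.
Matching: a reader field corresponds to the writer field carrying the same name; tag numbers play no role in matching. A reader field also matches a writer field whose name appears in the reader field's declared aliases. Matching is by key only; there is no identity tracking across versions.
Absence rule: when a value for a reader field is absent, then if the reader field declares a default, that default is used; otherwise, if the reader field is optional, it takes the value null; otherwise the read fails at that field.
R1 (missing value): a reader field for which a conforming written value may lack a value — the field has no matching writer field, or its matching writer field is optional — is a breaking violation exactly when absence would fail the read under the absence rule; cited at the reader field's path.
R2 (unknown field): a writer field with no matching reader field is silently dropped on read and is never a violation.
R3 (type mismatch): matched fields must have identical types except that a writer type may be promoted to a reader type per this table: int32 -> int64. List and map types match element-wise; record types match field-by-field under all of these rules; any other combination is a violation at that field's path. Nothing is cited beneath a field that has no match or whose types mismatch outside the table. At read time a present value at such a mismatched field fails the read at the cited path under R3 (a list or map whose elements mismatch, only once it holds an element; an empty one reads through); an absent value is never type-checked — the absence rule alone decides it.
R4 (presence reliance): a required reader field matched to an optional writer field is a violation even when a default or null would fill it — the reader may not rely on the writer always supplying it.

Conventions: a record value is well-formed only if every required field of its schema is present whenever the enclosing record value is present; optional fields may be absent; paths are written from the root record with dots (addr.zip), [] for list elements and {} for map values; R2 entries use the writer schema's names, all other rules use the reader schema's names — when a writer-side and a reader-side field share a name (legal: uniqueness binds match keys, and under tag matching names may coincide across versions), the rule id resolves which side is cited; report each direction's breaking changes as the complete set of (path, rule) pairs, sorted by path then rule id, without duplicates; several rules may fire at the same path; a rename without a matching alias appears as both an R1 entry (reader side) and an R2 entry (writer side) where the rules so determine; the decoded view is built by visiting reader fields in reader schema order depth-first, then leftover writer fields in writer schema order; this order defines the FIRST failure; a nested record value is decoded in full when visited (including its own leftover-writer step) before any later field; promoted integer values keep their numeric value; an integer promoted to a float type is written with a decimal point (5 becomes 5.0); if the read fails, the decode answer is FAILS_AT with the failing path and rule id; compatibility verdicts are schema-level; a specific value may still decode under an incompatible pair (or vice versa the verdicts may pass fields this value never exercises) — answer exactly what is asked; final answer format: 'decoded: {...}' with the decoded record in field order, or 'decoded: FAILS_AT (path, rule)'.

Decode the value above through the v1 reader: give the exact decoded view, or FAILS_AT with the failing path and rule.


each type pair in User: writer, then reader
decode (reader v1):
  blob := null (absent, optional -> null)
  primary := true
  archived := null (absent, optional -> null)
  height := -0.5
  signature := 0x00
  latitude := 0.0
  version := null (absent, optional -> null)
  writer age: unknown -> dropped
  writer avatar: unknown -> dropped
  => decoded: {"blob": null, "primary": true, "archived": null, "height": -0.5, "signature": 0x00, "latitude": 0.0, "version": null}
remaining User differences; none change what is asked:
  field height in record User: required changed to optional -> shifts the User verdicts, not this decode
  added field age to record User: optional int64, tag 38 (in v2 it sits immediately before archived) -> triggers nothing under the printed rules; the User answer is the same either way
  added field avatar to record User: required bytes, tag 7, default 0xC0DE (in v2 it sits immediately before archived) -> triggers nothing under the printed rules; the User answer is the same either way
  field archived in record User: type bool changed to string -> shifts the User verdicts, not this decode
  removed field blob from record User (its key "blob" joins the reserved list) -> triggers nothing under the printed rules; the User answer is the same either way
  field signature in record User: required changed to optional -> shifts the User verdicts, not this decode

decoded: {"blob": null, "primary": true, "archived": null, "height": -0.5, "signature": 0x00, "latitude": 0.0, "version": null}


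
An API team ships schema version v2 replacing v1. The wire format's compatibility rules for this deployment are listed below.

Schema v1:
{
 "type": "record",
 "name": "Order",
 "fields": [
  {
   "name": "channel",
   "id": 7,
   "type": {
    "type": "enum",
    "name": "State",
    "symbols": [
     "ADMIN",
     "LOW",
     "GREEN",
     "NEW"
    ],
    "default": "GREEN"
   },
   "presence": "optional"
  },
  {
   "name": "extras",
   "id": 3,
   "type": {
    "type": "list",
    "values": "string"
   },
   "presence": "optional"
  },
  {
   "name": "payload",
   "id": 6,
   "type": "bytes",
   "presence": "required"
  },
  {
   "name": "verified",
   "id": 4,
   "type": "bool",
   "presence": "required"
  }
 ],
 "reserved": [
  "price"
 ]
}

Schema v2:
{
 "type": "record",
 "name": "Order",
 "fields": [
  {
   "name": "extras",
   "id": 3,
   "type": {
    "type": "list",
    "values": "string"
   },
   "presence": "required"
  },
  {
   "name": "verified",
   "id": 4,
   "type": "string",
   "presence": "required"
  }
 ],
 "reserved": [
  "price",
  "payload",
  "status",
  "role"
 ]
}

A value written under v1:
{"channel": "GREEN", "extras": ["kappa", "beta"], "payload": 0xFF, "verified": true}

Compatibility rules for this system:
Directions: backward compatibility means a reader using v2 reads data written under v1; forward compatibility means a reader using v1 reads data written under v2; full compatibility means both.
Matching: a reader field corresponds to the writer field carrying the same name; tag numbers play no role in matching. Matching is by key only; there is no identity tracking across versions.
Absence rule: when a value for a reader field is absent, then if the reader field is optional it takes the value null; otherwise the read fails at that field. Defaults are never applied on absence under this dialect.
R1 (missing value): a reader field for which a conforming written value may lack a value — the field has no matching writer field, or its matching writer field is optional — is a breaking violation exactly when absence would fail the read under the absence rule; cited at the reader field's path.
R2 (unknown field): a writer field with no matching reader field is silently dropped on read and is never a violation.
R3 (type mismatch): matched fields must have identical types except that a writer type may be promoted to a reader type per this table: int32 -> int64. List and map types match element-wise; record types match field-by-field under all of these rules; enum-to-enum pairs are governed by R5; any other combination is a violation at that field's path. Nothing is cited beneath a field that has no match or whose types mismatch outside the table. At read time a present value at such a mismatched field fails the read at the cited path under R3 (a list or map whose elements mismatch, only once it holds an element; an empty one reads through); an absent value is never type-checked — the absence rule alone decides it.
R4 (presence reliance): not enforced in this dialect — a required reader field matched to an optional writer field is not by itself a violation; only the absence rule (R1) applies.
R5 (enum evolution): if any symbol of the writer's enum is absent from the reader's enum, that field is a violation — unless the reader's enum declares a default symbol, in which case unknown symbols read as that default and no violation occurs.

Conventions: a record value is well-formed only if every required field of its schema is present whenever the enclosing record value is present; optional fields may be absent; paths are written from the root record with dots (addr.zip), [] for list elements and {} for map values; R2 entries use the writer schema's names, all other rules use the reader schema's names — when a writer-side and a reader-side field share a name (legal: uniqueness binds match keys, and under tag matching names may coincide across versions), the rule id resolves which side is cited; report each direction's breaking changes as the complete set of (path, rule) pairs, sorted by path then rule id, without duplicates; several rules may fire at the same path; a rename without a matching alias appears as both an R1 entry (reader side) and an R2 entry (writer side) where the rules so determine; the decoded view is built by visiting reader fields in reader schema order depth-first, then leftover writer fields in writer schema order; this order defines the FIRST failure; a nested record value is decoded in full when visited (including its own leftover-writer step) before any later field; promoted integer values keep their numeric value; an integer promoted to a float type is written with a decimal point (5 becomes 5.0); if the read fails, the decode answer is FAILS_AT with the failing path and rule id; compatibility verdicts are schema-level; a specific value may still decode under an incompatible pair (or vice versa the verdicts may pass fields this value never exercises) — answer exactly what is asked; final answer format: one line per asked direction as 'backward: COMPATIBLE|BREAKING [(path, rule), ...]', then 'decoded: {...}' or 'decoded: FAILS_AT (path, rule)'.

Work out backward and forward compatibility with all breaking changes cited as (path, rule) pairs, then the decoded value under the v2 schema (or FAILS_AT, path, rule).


each type pair in Order: writer, then reader
backward pass over Order, reader schema v2, writer schema v1:
  writer optional, list<string> -> list<string>: reader extras maps from writer extras
  writer required, bool -> string: reader verified maps from writer verified
  channel (writer side), unknown to reader
  payload (writer side), unknown to reader
  R1 fires at extras
  R3 fires at verified
  backward on Order therefore BREAKING (2)
forward pass over Order, reader schema v1, writer schema v2:
  channel: no writer match
  writer required, list<string> -> list<string>: reader extras maps from writer extras
  payload: no writer match
  writer required, string -> bool: reader verified maps from writer verified
  R1 fires at payload
  R3 fires at verified
  forward on Order therefore BREAKING (2)
decoding the Order value with the v2 reader:
  extras := ["kappa", "beta"]
  read fails at verified under R3
  => FAILS_AT (verified, R3)

backward: BREAKING [(extras, R1), (verified, R3)]; forward: BREAKING [(payload, R1), (verified, R3)]; decoded: FAILS_AT (verified, R3)


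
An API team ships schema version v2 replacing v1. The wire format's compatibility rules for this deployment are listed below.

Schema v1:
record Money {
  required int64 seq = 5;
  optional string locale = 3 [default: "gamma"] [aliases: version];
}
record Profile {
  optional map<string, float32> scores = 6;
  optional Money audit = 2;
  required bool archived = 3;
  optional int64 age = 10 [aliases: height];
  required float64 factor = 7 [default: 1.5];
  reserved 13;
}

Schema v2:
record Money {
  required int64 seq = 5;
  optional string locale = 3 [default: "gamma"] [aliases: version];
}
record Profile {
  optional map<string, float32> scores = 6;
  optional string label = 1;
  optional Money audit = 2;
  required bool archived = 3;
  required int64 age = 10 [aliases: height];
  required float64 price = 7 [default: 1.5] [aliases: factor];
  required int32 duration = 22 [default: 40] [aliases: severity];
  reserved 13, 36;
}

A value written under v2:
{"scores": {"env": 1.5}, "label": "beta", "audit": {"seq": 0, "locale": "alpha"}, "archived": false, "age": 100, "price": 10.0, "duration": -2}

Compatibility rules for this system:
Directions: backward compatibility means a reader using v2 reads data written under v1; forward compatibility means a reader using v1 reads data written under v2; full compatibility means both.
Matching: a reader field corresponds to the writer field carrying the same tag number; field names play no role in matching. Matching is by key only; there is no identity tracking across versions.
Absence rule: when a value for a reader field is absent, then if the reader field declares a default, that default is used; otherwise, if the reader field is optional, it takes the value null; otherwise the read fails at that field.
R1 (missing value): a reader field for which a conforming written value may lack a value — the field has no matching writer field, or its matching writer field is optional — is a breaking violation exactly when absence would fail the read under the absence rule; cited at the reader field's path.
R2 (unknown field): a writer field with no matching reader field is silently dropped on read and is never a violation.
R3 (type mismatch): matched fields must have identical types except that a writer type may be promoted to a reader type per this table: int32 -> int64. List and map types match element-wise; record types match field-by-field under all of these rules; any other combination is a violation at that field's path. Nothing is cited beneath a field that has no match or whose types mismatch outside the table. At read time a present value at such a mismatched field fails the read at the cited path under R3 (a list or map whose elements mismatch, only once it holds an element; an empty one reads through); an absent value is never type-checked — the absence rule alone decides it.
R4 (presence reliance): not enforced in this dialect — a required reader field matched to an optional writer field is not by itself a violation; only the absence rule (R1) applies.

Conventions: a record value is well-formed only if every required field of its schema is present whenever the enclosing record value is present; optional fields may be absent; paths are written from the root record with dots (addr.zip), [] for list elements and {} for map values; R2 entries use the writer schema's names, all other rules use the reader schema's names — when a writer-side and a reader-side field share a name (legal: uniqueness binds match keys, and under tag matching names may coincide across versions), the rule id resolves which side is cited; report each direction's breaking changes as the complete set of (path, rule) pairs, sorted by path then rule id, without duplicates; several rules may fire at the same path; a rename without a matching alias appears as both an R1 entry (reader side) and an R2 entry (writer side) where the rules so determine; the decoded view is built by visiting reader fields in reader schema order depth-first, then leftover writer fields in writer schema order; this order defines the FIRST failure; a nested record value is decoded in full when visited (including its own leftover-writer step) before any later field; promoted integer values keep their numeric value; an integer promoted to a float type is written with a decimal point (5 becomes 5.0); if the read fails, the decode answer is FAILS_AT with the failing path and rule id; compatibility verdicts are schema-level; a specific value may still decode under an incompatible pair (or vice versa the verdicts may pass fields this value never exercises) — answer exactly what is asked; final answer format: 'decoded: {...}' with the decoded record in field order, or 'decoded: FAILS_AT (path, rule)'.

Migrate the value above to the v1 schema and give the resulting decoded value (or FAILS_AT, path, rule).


the writer's type comes first in each Profile pair
decode walk for Profile under reader schema v1:
  scores := {"env": 1.5}
  audit.seq := 0
  audit.locale := "alpha"
  archived := false
  age := 100
  factor := 10.0 (from writer price)
  writer label: unknown -> dropped
  writer duration: unknown -> dropped
  => decoded: {"scores": {"env": 1.5}, "audit": {"seq": 0, "locale": "alpha"}, "archived": false, "age": 100, "factor": 10.0}
the other Profile changes do not affect what is asked:
  renamed field factor to price in record Profile (alias factor declared on the renamed field) -> fires no rule on Profile under this dialect and leaves the result unchanged
  added field duration to record Profile: required int32, tag 22, default 40 (in v2 it sits last) -> fires no rule on Profile under this dialect and leaves the result unchanged
  field age in record Profile: optional changed to required -> a verdict-level change on Profile — the shown value reads the same
  added field label to record Profile: optional string, tag 1 (in v2 it sits immediately before audit) -> fires no rule on Profile under this dialect and leaves the result unchanged

decoded: {"scores": {"env": 1.5}, "audit": {"seq": 0, "locale": "alpha"}, "archived": false, "age": 100, "factor": 10.0}


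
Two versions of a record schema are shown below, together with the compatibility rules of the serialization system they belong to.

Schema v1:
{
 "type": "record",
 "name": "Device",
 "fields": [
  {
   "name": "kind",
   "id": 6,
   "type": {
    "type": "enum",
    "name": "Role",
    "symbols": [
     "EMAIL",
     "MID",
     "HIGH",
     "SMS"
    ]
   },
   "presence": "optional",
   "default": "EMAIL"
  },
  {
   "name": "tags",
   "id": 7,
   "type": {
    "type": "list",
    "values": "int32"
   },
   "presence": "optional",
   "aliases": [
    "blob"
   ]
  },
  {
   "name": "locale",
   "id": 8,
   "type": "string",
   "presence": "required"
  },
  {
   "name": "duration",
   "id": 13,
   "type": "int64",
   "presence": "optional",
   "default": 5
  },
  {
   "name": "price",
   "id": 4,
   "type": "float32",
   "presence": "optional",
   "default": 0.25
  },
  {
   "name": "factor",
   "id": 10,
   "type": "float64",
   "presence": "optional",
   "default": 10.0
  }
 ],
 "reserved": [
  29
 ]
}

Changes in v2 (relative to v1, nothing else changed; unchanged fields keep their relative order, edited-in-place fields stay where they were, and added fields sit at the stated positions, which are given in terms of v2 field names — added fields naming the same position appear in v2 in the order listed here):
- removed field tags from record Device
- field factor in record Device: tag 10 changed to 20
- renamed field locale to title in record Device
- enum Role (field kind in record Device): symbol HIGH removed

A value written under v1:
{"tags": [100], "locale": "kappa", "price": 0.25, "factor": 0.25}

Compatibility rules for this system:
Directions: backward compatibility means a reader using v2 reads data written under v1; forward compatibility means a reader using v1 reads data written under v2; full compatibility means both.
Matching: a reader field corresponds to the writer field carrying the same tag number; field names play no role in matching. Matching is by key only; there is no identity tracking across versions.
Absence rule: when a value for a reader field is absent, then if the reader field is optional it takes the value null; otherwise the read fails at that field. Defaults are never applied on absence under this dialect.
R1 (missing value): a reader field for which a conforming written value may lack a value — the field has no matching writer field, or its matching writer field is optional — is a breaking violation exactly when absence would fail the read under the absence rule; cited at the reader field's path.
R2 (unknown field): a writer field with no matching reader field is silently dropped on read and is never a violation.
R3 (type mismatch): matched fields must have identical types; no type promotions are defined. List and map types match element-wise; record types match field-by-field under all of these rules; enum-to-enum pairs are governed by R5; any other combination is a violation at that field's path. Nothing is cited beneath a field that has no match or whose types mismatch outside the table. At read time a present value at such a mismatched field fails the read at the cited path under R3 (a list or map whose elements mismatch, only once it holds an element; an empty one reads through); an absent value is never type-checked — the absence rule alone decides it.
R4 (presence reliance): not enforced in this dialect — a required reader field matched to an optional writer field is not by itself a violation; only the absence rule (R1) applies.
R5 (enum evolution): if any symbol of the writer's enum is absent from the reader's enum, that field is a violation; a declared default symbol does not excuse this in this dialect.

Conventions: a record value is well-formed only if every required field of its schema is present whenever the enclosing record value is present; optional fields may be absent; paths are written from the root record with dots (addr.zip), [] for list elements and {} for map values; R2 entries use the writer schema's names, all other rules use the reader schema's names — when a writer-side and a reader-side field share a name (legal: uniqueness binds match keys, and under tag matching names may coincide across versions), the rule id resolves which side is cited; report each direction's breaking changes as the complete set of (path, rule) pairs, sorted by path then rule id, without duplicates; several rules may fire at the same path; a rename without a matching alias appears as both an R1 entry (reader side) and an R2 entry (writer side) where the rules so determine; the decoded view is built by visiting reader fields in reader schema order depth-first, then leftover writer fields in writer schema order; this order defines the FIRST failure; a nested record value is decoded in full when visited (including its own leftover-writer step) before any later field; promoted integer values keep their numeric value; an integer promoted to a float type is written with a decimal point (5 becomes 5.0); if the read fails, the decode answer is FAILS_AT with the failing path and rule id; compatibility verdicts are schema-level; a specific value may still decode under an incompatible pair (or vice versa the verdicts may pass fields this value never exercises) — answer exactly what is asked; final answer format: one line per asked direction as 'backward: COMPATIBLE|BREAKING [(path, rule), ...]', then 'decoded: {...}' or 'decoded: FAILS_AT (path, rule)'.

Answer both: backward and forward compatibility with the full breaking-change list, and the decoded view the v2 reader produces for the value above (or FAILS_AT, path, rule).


backward: BREAKING [(kind, R5)]; forward: COMPATIBLE []; decoded: {"kind": null, "title": "kappa", "duration": null, "price": 0.25, "factor": null}

arrows below run writer -> reader for Device
checking backward for Device: reader v2 against writer v1:
  kind: Role -> Role, writer optional; from kind
  title: string -> string, writer required; from locale
  duration: int64 -> int64, writer optional; from duration
  price: float32 -> float32, writer optional; from price
  factor: no writer-side match
  writer tags: unknown to reader
  writer factor: unknown to reader
  R5 fires at kind
  => 1 violation(s): backward is BREAKING for Device
checking forward for Device: reader v1 against writer v2:
  kind: Role -> Role, writer optional; from kind
  tags: no writer-side match
  locale: string -> string, writer required; from title
  duration: int64 -> int64, writer optional; from duration
  price: float32 -> float32, writer optional; from price
  factor: no writer-side match
  writer factor: unknown to reader
  => forward: COMPATIBLE
decoding the Device value with the v2 reader:
  kind := null (not supplied -> null)
  title := "kappa" (from writer locale)
  duration := null (not supplied -> null)
  price := 0.25
  factor := null (not supplied -> null)
  writer tags: unmatched, discarded
  writer factor: unmatched, discarded
  => decoded: {"kind": null, "title": "kappa", "duration": null, "price": 0.25, "factor": null}
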